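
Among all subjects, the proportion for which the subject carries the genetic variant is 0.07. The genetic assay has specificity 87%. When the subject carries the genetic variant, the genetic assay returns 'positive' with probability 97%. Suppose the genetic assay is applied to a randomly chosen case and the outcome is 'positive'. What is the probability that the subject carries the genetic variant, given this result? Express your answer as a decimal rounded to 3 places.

Let H be the event that the subject carries the genetic variant. P(H) = 0.07, so P(¬H) = 0.93. With E the 'positive' result, P(E|H) = 0.97 and P(E|¬H) = 0.13.
P(E) = 0.97·0.07 + 0.13·0.93 = 0.067900 + 0.12090 = 0.18880.
By Bayes' theorem, P(H|E) = 0.067900 / 0.18880 = 0.360.

P(H | E) ≈ 0.360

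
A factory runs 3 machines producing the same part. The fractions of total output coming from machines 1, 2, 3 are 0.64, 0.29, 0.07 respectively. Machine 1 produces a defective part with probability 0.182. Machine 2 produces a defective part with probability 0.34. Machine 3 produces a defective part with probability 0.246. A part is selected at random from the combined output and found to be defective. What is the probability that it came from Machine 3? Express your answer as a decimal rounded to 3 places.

Posterior probability ≈ 0.074

Tabulate prior·likelihood by source: [1] prior 0.64, lik 0.182, product 0.1165; [2] prior 0.29, lik 0.34, product 0.09860; [3] prior 0.07, lik 0.246, product 0.01722.
Normalizing constant = 0.23230; the posterior for Machine 3 is its product over the sum, 0.01722/0.23230 = 0.074.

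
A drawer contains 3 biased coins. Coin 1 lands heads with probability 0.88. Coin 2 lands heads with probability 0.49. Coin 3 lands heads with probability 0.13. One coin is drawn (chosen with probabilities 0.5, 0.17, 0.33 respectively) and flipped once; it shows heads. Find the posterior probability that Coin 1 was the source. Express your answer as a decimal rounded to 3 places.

Posterior probability ≈ 0.777

Tabulate prior·likelihood by source: [1] prior 0.5, lik 0.88, product 0.4400; [2] prior 0.17, lik 0.49, product 0.08330; [3] prior 0.33, lik 0.13, product 0.04290.
Normalizing constant = 0.56620; the posterior for Coin 1 is its product over the sum, 0.4400/0.56620 = 0.777.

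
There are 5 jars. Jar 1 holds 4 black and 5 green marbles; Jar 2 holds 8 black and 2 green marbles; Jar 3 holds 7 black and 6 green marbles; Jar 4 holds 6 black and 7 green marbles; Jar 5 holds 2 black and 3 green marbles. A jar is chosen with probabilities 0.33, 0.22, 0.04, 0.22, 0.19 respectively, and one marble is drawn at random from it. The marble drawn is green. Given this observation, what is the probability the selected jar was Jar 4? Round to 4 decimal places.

P(green|Jar 1) = 0.5556; P(green|Jar 2) = 0.2; P(green|Jar 3) = 0.4615; P(green|Jar 4) = 0.5385; P(green|Jar 5) = 0.6.
Prior × likelihood for each source: 0.33·0.5556=0.1833, 0.22·0.2=0.04400, 0.04·0.4615=0.01846, 0.22·0.5385=0.1185, 0.19·0.6=0.1140. Summing gives P(green) = 0.47826.
P(Jar 4 | green) = 0.1185 / 0.47826 = 0.2477.

Posterior probability ≈ 0.2477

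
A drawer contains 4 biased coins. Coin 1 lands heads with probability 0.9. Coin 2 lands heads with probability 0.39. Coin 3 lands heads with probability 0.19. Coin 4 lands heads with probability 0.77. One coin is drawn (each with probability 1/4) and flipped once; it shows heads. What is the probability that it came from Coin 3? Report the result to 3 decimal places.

Tabulate prior·likelihood by source: [1] prior 0.25, lik 0.9, product 0.2250; [2] prior 0.25, lik 0.39, product 0.09750; [3] prior 0.25, lik 0.19, product 0.04750; [4] prior 0.25, lik 0.77, product 0.1925.
Normalizing constant = 0.56250; the posterior for Coin 3 is its product over the sum, 0.04750/0.56250 = 0.084.

Posterior probability ≈ 0.084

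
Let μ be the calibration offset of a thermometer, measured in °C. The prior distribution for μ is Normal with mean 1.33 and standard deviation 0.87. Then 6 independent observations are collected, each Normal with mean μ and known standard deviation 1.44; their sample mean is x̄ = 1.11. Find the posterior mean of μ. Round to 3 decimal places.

With known σ, the Normal prior is conjugate. Weight on the data is w = (n/σ²)/(n/σ² + 1/τ₀²) = 2.89352/(2.89352+1.32118) = 0.68653.
Posterior mean = w·x̄ + (1−w)·μ₀ = 0.68653·1.11 + 0.31347·1.33 = 1.179.

Posterior mean ≈ 1.179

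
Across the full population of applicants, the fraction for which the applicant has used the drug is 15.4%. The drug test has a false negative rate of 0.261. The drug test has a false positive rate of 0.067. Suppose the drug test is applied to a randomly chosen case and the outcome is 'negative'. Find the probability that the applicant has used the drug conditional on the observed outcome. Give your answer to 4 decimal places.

P(H | E) ≈ 0.0485

Write H for 'the applicant has used the drug'. Prior odds H:¬H = 0.154/0.846 = 0.18203. For the 'negative' outcome, the likelihood ratio is 0.261/0.933 = 0.27974.
Posterior odds = 0.18203 × 0.27974 = 0.050922, so P(H|E) = 0.050922/(1+0.050922) = 0.0485.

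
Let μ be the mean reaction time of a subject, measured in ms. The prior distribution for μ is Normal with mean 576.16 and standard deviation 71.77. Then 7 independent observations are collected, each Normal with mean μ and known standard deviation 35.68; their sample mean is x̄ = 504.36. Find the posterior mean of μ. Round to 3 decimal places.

With known σ, the Normal prior is conjugate. Weight on the data is w = (n/σ²)/(n/σ² + 1/τ₀²) = 0.00549855/(0.00549855+0.00019414) = 0.96590.
Posterior mean = w·x̄ + (1−w)·μ₀ = 0.96590·504.36 + 0.034103·576.16 = 506.809.

Posterior mean ≈ 506.809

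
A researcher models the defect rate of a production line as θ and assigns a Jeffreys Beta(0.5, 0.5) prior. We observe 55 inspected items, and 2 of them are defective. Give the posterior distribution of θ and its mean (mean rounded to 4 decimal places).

Posterior: Beta(2.5, 53.5); mean ≈ 0.0446

Observing 2 successes and 53 failures updates Beta(0.5, 0.5) by adding the success and failure counts to the two shape parameters: α = 0.5+2 = 2.5, β = 0.5+53 = 53.5.
E[θ | data] = 2.5/(2.5+53.5) = 0.0446.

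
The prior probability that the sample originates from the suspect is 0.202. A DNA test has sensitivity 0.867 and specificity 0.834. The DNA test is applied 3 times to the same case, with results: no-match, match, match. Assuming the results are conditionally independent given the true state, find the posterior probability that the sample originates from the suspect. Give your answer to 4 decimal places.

Let H be the event that the sample originates from the suspect; start with P(H) = 0.202. P('match'|H) = 0.867, P('match'|¬H) = 0.166.
Update on result 1 ('no-match'): P(H) ← 0.133·0.2020 / (0.133·0.2020 + 0.834·0.7980) = 0.026866/0.69240 = 0.0388.
Update on result 2 ('match'): P(H) ← 0.867·0.0388 / (0.867·0.0388 + 0.166·0.9612) = 0.033641/0.19320 = 0.1741.
Update on result 3 ('match'): P(H) ← 0.867·0.1741 / (0.867·0.1741 + 0.166·0.8259) = 0.15097/0.28806 = 0.5241.

Posterior P(H) ≈ 0.5241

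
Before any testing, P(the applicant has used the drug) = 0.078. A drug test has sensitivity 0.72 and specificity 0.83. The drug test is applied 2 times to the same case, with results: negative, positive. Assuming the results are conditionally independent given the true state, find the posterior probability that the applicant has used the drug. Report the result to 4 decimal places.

With H the event that the applicant has used the drug, the joint likelihood of the observed sequence is P(data|H) = 0.28·0.72 = 0.20160 and P(data|¬H) = 0.83·0.17 = 0.14110.
Bayes: P(H|data) = 0.078·0.20160 / (0.078·0.20160 + 0.922·0.14110) = 0.015725/0.14582 = 0.1078.

Posterior P(H) ≈ 0.1078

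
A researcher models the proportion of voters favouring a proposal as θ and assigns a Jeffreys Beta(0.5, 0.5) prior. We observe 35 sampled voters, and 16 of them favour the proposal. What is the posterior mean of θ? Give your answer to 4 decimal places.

Observing 16 successes and 19 failures updates Beta(0.5, 0.5) by adding the success and failure counts to the two shape parameters: α = 0.5+16 = 16.5, β = 0.5+19 = 19.5.
Posterior mean = α/(α+β) = 16.5/36 = 0.4583.

Posterior mean ≈ 0.4583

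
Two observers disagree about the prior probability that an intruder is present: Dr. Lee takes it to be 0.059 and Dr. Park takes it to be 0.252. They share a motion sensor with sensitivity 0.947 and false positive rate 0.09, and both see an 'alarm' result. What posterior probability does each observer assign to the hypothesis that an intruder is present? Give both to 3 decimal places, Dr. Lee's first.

Dr. Lee: 0.397; Dr. Park: 0.780

The likelihood ratio for an 'alarm' result is 0.947/0.09 = 10.522.
Dr. Lee: prior odds 0.059/0.941 = 0.062699; posterior odds 0.65974; posterior probability 0.397.
Dr. Park: prior odds 0.252/0.748 = 0.33690; posterior odds 3.5449; posterior probability 0.780.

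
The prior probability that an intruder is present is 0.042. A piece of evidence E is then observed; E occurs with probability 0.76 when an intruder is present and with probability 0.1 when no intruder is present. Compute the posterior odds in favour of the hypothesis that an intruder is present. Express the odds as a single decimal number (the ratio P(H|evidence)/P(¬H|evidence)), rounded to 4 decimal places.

Posterior odds ≈ 0.3332

Prior odds = 0.042/(1−0.042) = 0.043841. In log-odds, ln(0.043841) = -3.1272.
Add log likelihood ratio: ln(7.6000) = 2.0281.
Posterior log-odds = -1.0990, so posterior odds = exp(-1.0990) = 0.33319.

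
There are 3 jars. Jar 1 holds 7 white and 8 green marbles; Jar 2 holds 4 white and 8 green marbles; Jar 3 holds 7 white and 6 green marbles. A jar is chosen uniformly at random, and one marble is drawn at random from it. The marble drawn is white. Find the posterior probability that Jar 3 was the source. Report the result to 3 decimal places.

P(white|Jar 1) = 0.4667; P(white|Jar 2) = 0.3333; P(white|Jar 3) = 0.5385.
Prior × likelihood for each source: 0.333333·0.4667=0.1556, 0.333333·0.3333=0.1111, 0.333333·0.5385=0.1795. Summing gives P(white) = 0.44615.
P(Jar 3 | white) = 0.1795 / 0.44615 = 0.402.

Posterior probability ≈ 0.402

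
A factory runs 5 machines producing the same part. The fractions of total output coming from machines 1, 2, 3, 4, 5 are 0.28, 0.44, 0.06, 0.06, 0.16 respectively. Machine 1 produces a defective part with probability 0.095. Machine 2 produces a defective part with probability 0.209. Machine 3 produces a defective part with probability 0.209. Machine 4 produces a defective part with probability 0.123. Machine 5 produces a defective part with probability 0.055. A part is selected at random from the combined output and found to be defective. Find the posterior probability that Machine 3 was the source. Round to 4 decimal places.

Tabulate prior·likelihood by source: [1] prior 0.28, lik 0.095, product 0.02660; [2] prior 0.44, lik 0.209, product 0.09196; [3] prior 0.06, lik 0.209, product 0.01254; [4] prior 0.06, lik 0.123, product 0.007380; [5] prior 0.16, lik 0.055, product 0.008800.
Normalizing constant = 0.14728; the posterior for Machine 3 is its product over the sum, 0.01254/0.14728 = 0.0851.

Posterior probability ≈ 0.0851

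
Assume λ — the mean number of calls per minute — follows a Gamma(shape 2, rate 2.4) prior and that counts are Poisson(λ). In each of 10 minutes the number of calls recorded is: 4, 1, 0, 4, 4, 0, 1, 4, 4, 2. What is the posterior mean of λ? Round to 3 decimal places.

Posterior mean ≈ 2.097

Total count ∑xᵢ = 24 over n = 10 minutes.
Gamma is conjugate to the Poisson likelihood: posterior is Gamma(shape = 2+24 = 26, rate = 2.4+10 = 12.4).
Posterior mean = shape/rate = 26/12.4 = 2.097.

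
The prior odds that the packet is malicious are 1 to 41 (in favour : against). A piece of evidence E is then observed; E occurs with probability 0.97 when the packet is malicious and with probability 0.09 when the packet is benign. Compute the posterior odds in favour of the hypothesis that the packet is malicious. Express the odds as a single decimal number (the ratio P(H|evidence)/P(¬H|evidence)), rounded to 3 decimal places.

Posterior odds ≈ 0.263

Prior odds = 1/41 = 0.024390.
Likelihood ratio for E = 0.97/0.09 = 10.778.
Posterior odds = prior odds × LR = 0.26287.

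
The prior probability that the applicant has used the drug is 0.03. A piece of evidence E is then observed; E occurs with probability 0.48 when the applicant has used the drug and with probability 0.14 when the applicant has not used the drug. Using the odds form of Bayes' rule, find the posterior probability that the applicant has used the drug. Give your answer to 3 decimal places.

Posterior probability ≈ 0.096

Prior odds = 0.03/(1−0.03) = 0.030928. In log-odds, ln(0.030928) = -3.4761.
Add log likelihood ratio: ln(3.4286) = 1.2321.
Posterior log-odds = -2.2440, so posterior odds = exp(-2.2440) = 0.10604. Converting, P(H|E) = 0.10604/1.1060 = 0.096.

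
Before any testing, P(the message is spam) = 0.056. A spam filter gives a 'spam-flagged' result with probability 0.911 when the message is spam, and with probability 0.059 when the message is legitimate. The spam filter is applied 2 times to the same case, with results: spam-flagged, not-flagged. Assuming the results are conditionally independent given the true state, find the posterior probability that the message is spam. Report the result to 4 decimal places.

Posterior P(H) ≈ 0.0797

With H the event that the message is spam, the joint likelihood of the observed sequence is P(data|H) = 0.911·0.089 = 0.081079 and P(data|¬H) = 0.059·0.941 = 0.055519.
Bayes: P(H|data) = 0.056·0.081079 / (0.056·0.081079 + 0.944·0.055519) = 0.0045404/0.056950 = 0.0797.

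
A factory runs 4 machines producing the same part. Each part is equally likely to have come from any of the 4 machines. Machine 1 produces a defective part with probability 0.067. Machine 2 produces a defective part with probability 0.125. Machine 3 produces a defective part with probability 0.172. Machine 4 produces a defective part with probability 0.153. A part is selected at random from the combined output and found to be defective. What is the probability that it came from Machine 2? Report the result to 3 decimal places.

P(defective|M1) = 0.067; P(defective|M2) = 0.125; P(defective|M3) = 0.172; P(defective|M4) = 0.153.
Prior × likelihood for each source: 0.25·0.067=0.01675, 0.25·0.125=0.03125, 0.25·0.172=0.04300, 0.25·0.153=0.03825. Summing gives P(defective) = 0.12925.
P(Machine 2 | defective) = 0.03125 / 0.12925 = 0.242.

Posterior probability ≈ 0.242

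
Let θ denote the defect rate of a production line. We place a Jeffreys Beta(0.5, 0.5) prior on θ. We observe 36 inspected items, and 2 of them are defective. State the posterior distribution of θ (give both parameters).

The binomial likelihood is conjugate to the Beta prior: with 2 successes and 34 failures, the posterior is Beta(0.5+2, 0.5+34) = Beta(2.5, 34.5).

Posterior: Beta(2.5, 34.5)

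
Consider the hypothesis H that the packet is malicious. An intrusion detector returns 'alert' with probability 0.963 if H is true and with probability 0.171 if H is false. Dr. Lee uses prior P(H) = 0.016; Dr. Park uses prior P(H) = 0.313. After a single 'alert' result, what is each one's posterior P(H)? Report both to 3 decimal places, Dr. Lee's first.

Dr. Lee: 0.084; Dr. Park: 0.720

P('+'|H) = 0.963, P('+'|¬H) = 0.171.
Dr. Lee: numerator 0.963·0.016 = 0.015408; evidence = 0.015408+0.171·0.984 = 0.18367; posterior = 0.084.
Dr. Park: numerator 0.963·0.313 = 0.30142; evidence = 0.30142+0.171·0.687 = 0.41890; posterior = 0.720.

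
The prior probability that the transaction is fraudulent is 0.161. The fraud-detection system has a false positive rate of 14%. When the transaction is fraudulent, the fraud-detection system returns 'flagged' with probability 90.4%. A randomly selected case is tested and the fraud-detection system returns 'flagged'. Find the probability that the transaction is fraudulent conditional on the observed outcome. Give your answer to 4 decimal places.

Let H be the event that the transaction is fraudulent. P(H) = 0.161, so P(¬H) = 0.839. With E the 'flagged' result, P(E|H) = 0.904 and P(E|¬H) = 0.14.
P(E) = 0.904·0.161 + 0.14·0.839 = 0.14554 + 0.11746 = 0.26300.
By Bayes' theorem, P(H|E) = 0.14554 / 0.26300 = 0.5534.

P(H | E) ≈ 0.5534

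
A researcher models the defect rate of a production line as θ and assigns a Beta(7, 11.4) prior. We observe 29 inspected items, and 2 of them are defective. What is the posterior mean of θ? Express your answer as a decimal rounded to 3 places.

Observing 2 successes and 27 failures updates Beta(7, 11.4) by adding the success and failure counts to the two shape parameters: α = 7+2 = 9, β = 11.4+27 = 38.4.
Posterior mean = α/(α+β) = 9/47.4 = 0.190.

Posterior mean ≈ 0.190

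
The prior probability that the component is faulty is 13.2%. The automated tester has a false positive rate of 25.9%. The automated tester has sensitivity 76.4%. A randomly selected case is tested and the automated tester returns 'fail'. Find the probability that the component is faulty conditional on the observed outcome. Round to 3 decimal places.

Write H for 'the component is faulty'. Prior odds H:¬H = 0.132/0.868 = 0.15207. For the 'fail' outcome, the likelihood ratio is 0.764/0.259 = 2.9498.
Posterior odds = 0.15207 × 2.9498 = 0.44859, so P(H|E) = 0.44859/(1+0.44859) = 0.310.

P(H | E) ≈ 0.310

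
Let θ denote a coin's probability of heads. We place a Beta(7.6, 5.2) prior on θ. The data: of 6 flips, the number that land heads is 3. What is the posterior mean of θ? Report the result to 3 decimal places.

Posterior mean ≈ 0.564

The binomial likelihood is conjugate to the Beta prior: with 3 successes and 3 failures, the posterior is Beta(7.6+3, 5.2+3) = Beta(10.6, 8.2).
E[θ | data] = 10.6/(10.6+8.2) = 0.564.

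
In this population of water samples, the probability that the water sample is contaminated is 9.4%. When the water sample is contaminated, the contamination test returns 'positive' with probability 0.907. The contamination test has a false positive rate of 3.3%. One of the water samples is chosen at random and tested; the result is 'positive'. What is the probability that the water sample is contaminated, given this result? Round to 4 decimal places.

P(H | E) ≈ 0.7404

Write H for 'the water sample is contaminated'. Prior odds H:¬H = 0.094/0.906 = 0.10375. For the 'positive' outcome, the likelihood ratio is 0.907/0.033 = 27.485.
Posterior odds = 0.10375 × 27.485 = 2.8516, so P(H|E) = 2.8516/(1+2.8516) = 0.7404.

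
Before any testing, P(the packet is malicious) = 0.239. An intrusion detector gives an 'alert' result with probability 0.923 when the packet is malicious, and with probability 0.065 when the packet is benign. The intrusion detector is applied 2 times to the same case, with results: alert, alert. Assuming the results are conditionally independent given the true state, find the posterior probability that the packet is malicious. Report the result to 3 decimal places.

Posterior P(H) ≈ 0.984

With H the event that the packet is malicious, the joint likelihood of the observed sequence is P(data|H) = 0.923·0.923 = 0.85193 and P(data|¬H) = 0.065·0.065 = 0.0042250.
Bayes: P(H|data) = 0.239·0.85193 / (0.239·0.85193 + 0.761·0.0042250) = 0.20361/0.20683 = 0.9845.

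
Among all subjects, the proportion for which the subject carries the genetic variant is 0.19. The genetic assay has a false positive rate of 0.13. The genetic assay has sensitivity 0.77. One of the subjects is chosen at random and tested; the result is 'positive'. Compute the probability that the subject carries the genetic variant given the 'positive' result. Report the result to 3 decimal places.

Let H be the event that the subject carries the genetic variant. P(H) = 0.19, so P(¬H) = 0.81. With E the 'positive' result, P(E|H) = 0.77 and P(E|¬H) = 0.13.
P(E) = 0.77·0.19 + 0.13·0.81 = 0.14630 + 0.10530 = 0.25160.
By Bayes' theorem, P(H|E) = 0.14630 / 0.25160 = 0.581.

P(H | E) ≈ 0.581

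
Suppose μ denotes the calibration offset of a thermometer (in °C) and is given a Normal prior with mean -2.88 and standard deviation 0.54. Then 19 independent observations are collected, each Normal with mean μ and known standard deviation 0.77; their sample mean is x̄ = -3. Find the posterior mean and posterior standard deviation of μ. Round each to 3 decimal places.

Prior precision 1/τ₀² = 1/0.54² = 3.42936; data precision n/σ² = 19/0.77² = 32.0459.
Posterior precision = 3.42936 + 32.0459 = 35.4752, giving posterior SD = 1/√35.4752 = 0.168.
Posterior mean = (3.42936·-2.88 + 32.0459·-3) / 35.4752 = -2.988.

Posterior mean ≈ -2.988; posterior SD ≈ 0.168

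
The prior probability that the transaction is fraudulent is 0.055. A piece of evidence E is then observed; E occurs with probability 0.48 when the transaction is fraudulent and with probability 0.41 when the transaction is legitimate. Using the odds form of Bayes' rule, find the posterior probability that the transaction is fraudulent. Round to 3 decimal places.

Prior odds = 0.055/(1−0.055) = 0.058201.
Likelihood ratio for E = 0.48/0.41 = 1.1707.
Posterior odds = prior odds × LR = 0.068138.
Posterior probability = odds/(1+odds) = 0.068138/1.0681 = 0.064.

Posterior probability ≈ 0.064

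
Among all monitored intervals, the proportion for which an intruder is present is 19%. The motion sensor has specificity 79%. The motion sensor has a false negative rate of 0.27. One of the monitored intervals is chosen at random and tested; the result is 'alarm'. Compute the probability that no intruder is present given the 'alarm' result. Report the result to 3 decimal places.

P(¬H | E) ≈ 0.551

Let H be the event that an intruder is present. P(H) = 0.19, so P(¬H) = 0.81. With E the 'alarm' result, P(E|H) = 0.73 and P(E|¬H) = 0.21.
P(E) = 0.73·0.19 + 0.21·0.81 = 0.13870 + 0.17010 = 0.30880.
By Bayes' theorem, P(H|E) = 0.13870 / 0.30880 = 0.449. Hence P(¬H|E) = 1 − 0.449 = 0.551.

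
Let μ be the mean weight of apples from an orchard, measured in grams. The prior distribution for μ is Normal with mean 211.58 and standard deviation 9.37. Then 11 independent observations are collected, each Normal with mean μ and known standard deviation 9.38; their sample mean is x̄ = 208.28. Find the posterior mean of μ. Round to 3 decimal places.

Posterior mean ≈ 208.556

Prior precision 1/τ₀² = 1/9.37² = 0.0113899; data precision n/σ² = 11/9.38² = 0.125022.
Posterior precision = 0.0113899 + 0.125022 = 0.136412.
Posterior mean = (0.0113899·211.58 + 0.125022·208.28) / 0.136412 = 208.556.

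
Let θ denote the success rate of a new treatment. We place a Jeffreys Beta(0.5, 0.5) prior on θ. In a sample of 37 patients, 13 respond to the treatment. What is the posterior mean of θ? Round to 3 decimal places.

Posterior mean ≈ 0.355

Observing 13 successes and 24 failures updates Beta(0.5, 0.5) by adding the success and failure counts to the two shape parameters: α = 0.5+13 = 13.5, β = 0.5+24 = 24.5.
E[θ | data] = 13.5/(13.5+24.5) = 0.355.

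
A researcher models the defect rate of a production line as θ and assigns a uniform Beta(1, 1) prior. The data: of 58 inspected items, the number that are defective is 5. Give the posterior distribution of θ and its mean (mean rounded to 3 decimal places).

The binomial likelihood is conjugate to the Beta prior: with 5 successes and 53 failures, the posterior is Beta(1+5, 1+53) = Beta(6, 54).
E[θ | data] = 6/(6+54) = 0.100.

Posterior: Beta(6, 54); mean ≈ 0.100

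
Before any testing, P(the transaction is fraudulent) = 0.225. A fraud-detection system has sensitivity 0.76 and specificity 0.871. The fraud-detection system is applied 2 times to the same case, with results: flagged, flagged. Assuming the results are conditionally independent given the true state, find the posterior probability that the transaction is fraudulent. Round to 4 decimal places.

Posterior P(H) ≈ 0.9097

With H the event that the transaction is fraudulent, the joint likelihood of the observed sequence is P(data|H) = 0.76·0.76 = 0.57760 and P(data|¬H) = 0.129·0.129 = 0.016641.
Bayes: P(H|data) = 0.225·0.57760 / (0.225·0.57760 + 0.775·0.016641) = 0.12996/0.14286 = 0.9097.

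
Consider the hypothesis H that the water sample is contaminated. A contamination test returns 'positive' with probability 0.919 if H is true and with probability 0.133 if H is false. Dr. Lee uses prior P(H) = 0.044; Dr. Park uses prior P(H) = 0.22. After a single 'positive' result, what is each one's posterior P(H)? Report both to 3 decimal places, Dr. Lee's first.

Dr. Lee: 0.241; Dr. Park: 0.661

The likelihood ratio for a 'positive' result is 0.919/0.133 = 6.9098.
Dr. Lee: prior odds 0.044/0.956 = 0.046025; posterior odds 0.31802; posterior probability 0.241.
Dr. Park: prior odds 0.22/0.78 = 0.28205; posterior odds 1.9489; posterior probability 0.661.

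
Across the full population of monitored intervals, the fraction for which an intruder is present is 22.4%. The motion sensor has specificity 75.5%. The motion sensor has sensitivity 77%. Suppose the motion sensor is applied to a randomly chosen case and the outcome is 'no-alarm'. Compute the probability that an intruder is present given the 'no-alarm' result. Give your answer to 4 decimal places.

P(H | E) ≈ 0.0808

Let H be the event that an intruder is present. P(H) = 0.224, so P(¬H) = 0.776. With E the 'no-alarm' result, P(E|H) = 0.23 and P(E|¬H) = 0.755.
P(E) = 0.23·0.224 + 0.755·0.776 = 0.051520 + 0.58588 = 0.63740.
By Bayes' theorem, P(H|E) = 0.051520 / 0.63740 = 0.0808.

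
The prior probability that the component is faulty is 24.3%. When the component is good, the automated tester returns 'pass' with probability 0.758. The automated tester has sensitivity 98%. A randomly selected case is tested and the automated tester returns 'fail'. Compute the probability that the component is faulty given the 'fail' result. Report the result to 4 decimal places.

Write H for 'the component is faulty'. Prior odds H:¬H = 0.243/0.757 = 0.32100. For the 'fail' outcome, the likelihood ratio is 0.98/0.242 = 4.0496.
Posterior odds = 0.32100 × 4.0496 = 1.2999, so P(H|E) = 1.2999/(1+1.2999) = 0.5652.

P(H | E) ≈ 0.5652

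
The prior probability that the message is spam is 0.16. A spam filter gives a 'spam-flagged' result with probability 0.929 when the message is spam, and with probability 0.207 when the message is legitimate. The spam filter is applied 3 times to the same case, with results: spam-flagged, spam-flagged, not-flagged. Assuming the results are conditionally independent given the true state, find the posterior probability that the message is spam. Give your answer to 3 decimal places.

Let H be the event that the message is spam; start with P(H) = 0.16. P('spam-flagged'|H) = 0.929, P('spam-flagged'|¬H) = 0.207.
Update on result 1 ('spam-flagged'): P(H) ← 0.929·0.1600 / (0.929·0.1600 + 0.207·0.8400) = 0.14864/0.32252 = 0.4609.
Update on result 2 ('spam-flagged'): P(H) ← 0.929·0.4609 / (0.929·0.4609 + 0.207·0.5391) = 0.42815/0.53975 = 0.7932.
Update on result 3 ('not-flagged'): P(H) ← 0.071·0.7932 / (0.071·0.7932 + 0.793·0.2068) = 0.056320/0.22028 = 0.2557.

Posterior P(H) ≈ 0.256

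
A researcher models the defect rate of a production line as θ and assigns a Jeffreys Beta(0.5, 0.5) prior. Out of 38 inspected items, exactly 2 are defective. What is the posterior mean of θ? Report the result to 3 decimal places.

Posterior mean ≈ 0.064

Observing 2 successes and 36 failures updates Beta(0.5, 0.5) by adding the success and failure counts to the two shape parameters: α = 0.5+2 = 2.5, β = 0.5+36 = 36.5.
E[θ | data] = 2.5/(2.5+36.5) = 0.064.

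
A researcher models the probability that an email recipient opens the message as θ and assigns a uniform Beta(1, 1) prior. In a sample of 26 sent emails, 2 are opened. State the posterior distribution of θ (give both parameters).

Observing 2 successes and 24 failures updates Beta(1, 1) by adding the success and failure counts to the two shape parameters: α = 1+2 = 3, β = 1+24 = 25.

Posterior: Beta(3, 25)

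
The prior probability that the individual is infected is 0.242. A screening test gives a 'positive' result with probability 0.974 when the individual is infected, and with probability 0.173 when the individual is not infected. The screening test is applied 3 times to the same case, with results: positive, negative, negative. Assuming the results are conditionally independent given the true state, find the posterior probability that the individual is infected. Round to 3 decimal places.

Posterior P(H) ≈ 0.002

With H the event that the individual is infected, the joint likelihood of the observed sequence is P(data|H) = 0.974·0.026·0.026 = 0.00065842 and P(data|¬H) = 0.173·0.827·0.827 = 0.11832.
Bayes: P(H|data) = 0.242·0.00065842 / (0.242·0.00065842 + 0.758·0.11832) = 0.00015934/0.089846 = 0.0018.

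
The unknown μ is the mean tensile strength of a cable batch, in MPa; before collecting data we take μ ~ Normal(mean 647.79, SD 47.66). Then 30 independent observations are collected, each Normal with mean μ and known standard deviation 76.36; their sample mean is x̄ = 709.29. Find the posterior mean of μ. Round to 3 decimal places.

With known σ, the Normal prior is conjugate. Weight on the data is w = (n/σ²)/(n/σ² + 1/τ₀²) = 0.00514505/(0.00514505+0.00044024) = 0.92118.
Posterior mean = w·x̄ + (1−w)·μ₀ = 0.92118·709.29 + 0.078822·647.79 = 704.442.

Posterior mean ≈ 704.442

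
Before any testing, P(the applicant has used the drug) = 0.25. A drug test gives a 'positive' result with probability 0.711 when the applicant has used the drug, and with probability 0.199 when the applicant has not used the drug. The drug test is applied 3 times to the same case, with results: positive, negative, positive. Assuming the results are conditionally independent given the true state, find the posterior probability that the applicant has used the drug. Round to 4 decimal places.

Posterior P(H) ≈ 0.6056

With H the event that the applicant has used the drug, the joint likelihood of the observed sequence is P(data|H) = 0.711·0.289·0.711 = 0.14610 and P(data|¬H) = 0.199·0.801·0.199 = 0.031720.
Bayes: P(H|data) = 0.25·0.14610 / (0.25·0.14610 + 0.75·0.031720) = 0.036524/0.060314 = 0.6056.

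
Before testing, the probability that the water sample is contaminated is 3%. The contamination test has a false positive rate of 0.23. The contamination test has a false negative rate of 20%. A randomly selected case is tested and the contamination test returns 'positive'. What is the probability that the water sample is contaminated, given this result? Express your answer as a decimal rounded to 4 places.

Let H be the event that the water sample is contaminated. P(H) = 0.03, so P(¬H) = 0.97. With E the 'positive' result, P(E|H) = 0.8 and P(E|¬H) = 0.23.
P(E) = 0.8·0.03 + 0.23·0.97 = 0.024000 + 0.22310 = 0.24710.
By Bayes' theorem, P(H|E) = 0.024000 / 0.24710 = 0.0971.

P(H | E) ≈ 0.0971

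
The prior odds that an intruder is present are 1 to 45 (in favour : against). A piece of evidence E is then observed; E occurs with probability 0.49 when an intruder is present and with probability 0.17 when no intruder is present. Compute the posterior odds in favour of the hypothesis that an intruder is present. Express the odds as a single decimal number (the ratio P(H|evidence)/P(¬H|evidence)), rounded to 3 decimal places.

Prior odds = 1/45 = 0.022222.
Likelihood ratio for E = 0.49/0.17 = 2.8824.
Posterior odds = prior odds × LR = 0.064052.

Posterior odds ≈ 0.064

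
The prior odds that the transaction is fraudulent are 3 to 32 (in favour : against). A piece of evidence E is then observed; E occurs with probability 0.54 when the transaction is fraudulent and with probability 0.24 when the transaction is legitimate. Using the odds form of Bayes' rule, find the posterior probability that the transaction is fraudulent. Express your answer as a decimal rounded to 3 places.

Prior odds = 3/32 = 0.093750. In log-odds, ln(0.093750) = -2.3671.
Add log likelihood ratio: ln(2.2500) = 0.81093.
Posterior log-odds = -1.5562, so posterior odds = exp(-1.5562) = 0.21094. Converting, P(H|E) = 0.21094/1.2109 = 0.174.

Posterior probability ≈ 0.174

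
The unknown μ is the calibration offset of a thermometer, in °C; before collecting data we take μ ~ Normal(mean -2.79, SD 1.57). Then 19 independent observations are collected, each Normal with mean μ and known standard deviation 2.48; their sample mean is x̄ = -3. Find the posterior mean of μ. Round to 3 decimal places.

Posterior mean ≈ -2.976

Prior precision 1/τ₀² = 1/1.57² = 0.405696; data precision n/σ² = 19/2.48² = 3.08923.
Posterior precision = 0.405696 + 3.08923 = 3.49493.
Posterior mean = (0.405696·-2.79 + 3.08923·-3) / 3.49493 = -2.976.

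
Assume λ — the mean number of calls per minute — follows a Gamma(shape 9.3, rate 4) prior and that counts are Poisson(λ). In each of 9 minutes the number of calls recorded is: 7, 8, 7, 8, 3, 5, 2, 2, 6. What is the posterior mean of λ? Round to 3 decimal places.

Total count ∑xᵢ = 48 over n = 9 minutes.
Gamma is conjugate to the Poisson likelihood: posterior is Gamma(shape = 9.3+48 = 57.3, rate = 4+9 = 13).
Posterior mean = shape/rate = 57.3/13 = 4.408.

Posterior mean ≈ 4.408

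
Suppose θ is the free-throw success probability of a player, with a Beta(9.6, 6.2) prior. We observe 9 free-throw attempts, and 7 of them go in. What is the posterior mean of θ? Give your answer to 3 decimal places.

Observing 7 successes and 2 failures updates Beta(9.6, 6.2) by adding the success and failure counts to the two shape parameters: α = 9.6+7 = 16.6, β = 6.2+2 = 8.2.
Posterior mean = α/(α+β) = 16.6/24.8 = 0.669.

Posterior mean ≈ 0.669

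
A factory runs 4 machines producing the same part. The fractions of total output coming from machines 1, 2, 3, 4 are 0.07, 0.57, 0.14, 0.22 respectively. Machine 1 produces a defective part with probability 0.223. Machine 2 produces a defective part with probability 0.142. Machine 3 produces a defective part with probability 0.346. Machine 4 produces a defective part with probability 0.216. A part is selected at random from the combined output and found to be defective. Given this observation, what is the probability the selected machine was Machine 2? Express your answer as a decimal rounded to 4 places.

Tabulate prior·likelihood by source: [1] prior 0.07, lik 0.223, product 0.01561; [2] prior 0.57, lik 0.142, product 0.08094; [3] prior 0.14, lik 0.346, product 0.04844; [4] prior 0.22, lik 0.216, product 0.04752.
Normalizing constant = 0.19251; the posterior for Machine 2 is its product over the sum, 0.08094/0.19251 = 0.4204.

Posterior probability ≈ 0.4204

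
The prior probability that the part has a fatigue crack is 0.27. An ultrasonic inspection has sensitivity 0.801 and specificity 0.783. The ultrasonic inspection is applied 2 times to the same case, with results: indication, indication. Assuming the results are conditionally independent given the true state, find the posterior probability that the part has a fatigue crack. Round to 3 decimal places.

With H the event that the part has a fatigue crack, the joint likelihood of the observed sequence is P(data|H) = 0.801·0.801 = 0.64160 and P(data|¬H) = 0.217·0.217 = 0.047089.
Bayes: P(H|data) = 0.27·0.64160 / (0.27·0.64160 + 0.73·0.047089) = 0.17323/0.20761 = 0.8344.

Posterior P(H) ≈ 0.834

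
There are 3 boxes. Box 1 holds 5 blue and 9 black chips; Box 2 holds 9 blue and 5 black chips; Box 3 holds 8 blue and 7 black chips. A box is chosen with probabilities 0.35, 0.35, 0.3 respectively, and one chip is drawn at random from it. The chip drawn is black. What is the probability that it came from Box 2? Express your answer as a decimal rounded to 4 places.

P(black|Box 1) = 0.6429; P(black|Box 2) = 0.3571; P(black|Box 3) = 0.4667.
Prior × likelihood for each source: 0.35·0.6429=0.2250, 0.35·0.3571=0.1250, 0.3·0.4667=0.1400. Summing gives P(black) = 0.49000.
P(Box 2 | black) = 0.1250 / 0.49000 = 0.2551.

Posterior probability ≈ 0.2551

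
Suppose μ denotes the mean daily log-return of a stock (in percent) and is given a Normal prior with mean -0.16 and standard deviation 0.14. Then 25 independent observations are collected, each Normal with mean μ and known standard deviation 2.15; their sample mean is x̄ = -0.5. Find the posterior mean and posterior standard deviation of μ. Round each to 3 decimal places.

Posterior mean ≈ -0.193; posterior SD ≈ 0.133

Prior precision 1/τ₀² = 1/0.14² = 51.0204; data precision n/σ² = 25/2.15² = 5.40833.
Posterior precision = 51.0204 + 5.40833 = 56.4287, giving posterior SD = 1/√56.4287 = 0.133.
Posterior mean = (51.0204·-0.16 + 5.40833·-0.5) / 56.4287 = -0.193.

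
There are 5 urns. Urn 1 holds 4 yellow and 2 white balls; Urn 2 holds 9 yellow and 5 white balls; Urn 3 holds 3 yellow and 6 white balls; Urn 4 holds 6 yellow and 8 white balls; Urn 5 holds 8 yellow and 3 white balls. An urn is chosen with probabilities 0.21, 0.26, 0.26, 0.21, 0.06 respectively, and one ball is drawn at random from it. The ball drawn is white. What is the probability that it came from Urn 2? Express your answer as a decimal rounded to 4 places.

Posterior probability ≈ 0.1965

P(white|Urn 1) = 0.3333; P(white|Urn 2) = 0.3571; P(white|Urn 3) = 0.6667; P(white|Urn 4) = 0.5714; P(white|Urn 5) = 0.2727.
Prior × likelihood for each source: 0.21·0.3333=0.07000, 0.26·0.3571=0.09286, 0.26·0.6667=0.1733, 0.21·0.5714=0.1200, 0.06·0.2727=0.01636. Summing gives P(white) = 0.47255.
P(Urn 2 | white) = 0.09286 / 0.47255 = 0.1965.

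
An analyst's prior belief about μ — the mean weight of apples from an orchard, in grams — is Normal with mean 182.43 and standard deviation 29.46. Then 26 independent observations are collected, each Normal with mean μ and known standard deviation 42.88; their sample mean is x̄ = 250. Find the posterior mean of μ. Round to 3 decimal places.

With known σ, the Normal prior is conjugate. Weight on the data is w = (n/σ²)/(n/σ² + 1/τ₀²) = 0.0141405/(0.0141405+0.00115222) = 0.92466.
Posterior mean = w·x̄ + (1−w)·μ₀ = 0.92466·250 + 0.075344·182.43 = 244.909.

Posterior mean ≈ 244.909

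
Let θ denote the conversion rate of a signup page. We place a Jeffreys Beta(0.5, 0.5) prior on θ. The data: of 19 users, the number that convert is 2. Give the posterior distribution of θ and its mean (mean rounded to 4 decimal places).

Posterior: Beta(2.5, 17.5); mean ≈ 0.1250

Observing 2 successes and 17 failures updates Beta(0.5, 0.5) by adding the success and failure counts to the two shape parameters: α = 0.5+2 = 2.5, β = 0.5+17 = 17.5.
Posterior mean = α/(α+β) = 2.5/20 = 0.1250.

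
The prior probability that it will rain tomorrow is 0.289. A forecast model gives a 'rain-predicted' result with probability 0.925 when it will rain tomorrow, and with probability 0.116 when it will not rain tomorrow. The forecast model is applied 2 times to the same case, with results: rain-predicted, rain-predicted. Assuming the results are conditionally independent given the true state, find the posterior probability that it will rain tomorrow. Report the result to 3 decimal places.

Posterior P(H) ≈ 0.963

Let H be the event that it will rain tomorrow; start with P(H) = 0.289. P('rain-predicted'|H) = 0.925, P('rain-predicted'|¬H) = 0.116.
Update on result 1 ('rain-predicted'): P(H) ← 0.925·0.2890 / (0.925·0.2890 + 0.116·0.7110) = 0.26732/0.34980 = 0.7642.
Update on result 2 ('rain-predicted'): P(H) ← 0.925·0.7642 / (0.925·0.7642 + 0.116·0.2358) = 0.70690/0.73425 = 0.9628.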